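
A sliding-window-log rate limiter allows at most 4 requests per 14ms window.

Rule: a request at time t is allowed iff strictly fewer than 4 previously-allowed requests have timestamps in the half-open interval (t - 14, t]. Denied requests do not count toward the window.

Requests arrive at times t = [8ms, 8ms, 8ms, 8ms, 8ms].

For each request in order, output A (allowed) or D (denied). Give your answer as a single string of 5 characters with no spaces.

Answer: AAAAD

Derivation:
Tracking allowed requests in the window:
  req#1 t=8ms: ALLOW
  req#2 t=8ms: ALLOW
  req#3 t=8ms: ALLOW
  req#4 t=8ms: ALLOW
  req#5 t=8ms: DENY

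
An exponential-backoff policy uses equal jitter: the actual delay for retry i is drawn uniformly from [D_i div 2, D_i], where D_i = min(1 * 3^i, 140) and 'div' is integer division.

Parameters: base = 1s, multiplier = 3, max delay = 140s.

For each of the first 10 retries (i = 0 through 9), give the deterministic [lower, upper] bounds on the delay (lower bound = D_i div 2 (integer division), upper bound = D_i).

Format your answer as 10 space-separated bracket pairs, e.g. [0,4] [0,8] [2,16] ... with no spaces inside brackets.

Computing bounds per retry:
  i=0: D_i=min(1*3^0,140)=1, bounds=[0,1]
  i=1: D_i=min(1*3^1,140)=3, bounds=[1,3]
  i=2: D_i=min(1*3^2,140)=9, bounds=[4,9]
  i=3: D_i=min(1*3^3,140)=27, bounds=[13,27]
  i=4: D_i=min(1*3^4,140)=81, bounds=[40,81]
  i=5: D_i=min(1*3^5,140)=140, bounds=[70,140]
  i=6: D_i=min(1*3^6,140)=140, bounds=[70,140]
  i=7: D_i=min(1*3^7,140)=140, bounds=[70,140]
  i=8: D_i=min(1*3^8,140)=140, bounds=[70,140]
  i=9: D_i=min(1*3^9,140)=140, bounds=[70,140]

Answer: [0,1] [1,3] [4,9] [13,27] [40,81] [70,140] [70,140] [70,140] [70,140] [70,140]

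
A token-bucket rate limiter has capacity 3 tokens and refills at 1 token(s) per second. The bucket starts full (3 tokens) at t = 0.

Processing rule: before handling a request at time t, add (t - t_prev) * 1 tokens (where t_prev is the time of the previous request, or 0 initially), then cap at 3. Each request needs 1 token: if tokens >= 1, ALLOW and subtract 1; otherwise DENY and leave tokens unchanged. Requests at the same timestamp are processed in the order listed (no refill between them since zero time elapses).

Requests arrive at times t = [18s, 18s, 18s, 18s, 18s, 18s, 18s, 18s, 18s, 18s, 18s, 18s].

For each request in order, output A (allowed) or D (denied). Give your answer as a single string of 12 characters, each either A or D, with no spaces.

Simulating step by step:
  req#1 t=18s: ALLOW
  req#2 t=18s: ALLOW
  req#3 t=18s: ALLOW
  req#4 t=18s: DENY
  req#5 t=18s: DENY
  req#6 t=18s: DENY
  req#7 t=18s: DENY
  req#8 t=18s: DENY
  req#9 t=18s: DENY
  req#10 t=18s: DENY
  req#11 t=18s: DENY
  req#12 t=18s: DENY

Answer: AAADDDDDDDDD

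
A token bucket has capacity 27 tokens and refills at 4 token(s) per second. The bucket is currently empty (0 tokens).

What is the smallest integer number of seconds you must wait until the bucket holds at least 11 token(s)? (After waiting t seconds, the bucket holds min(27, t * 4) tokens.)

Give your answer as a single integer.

Answer: 3

Derivation:
Need t * 4 >= 11, so t >= 11/4.
Smallest integer t = ceil(11/4) = 3.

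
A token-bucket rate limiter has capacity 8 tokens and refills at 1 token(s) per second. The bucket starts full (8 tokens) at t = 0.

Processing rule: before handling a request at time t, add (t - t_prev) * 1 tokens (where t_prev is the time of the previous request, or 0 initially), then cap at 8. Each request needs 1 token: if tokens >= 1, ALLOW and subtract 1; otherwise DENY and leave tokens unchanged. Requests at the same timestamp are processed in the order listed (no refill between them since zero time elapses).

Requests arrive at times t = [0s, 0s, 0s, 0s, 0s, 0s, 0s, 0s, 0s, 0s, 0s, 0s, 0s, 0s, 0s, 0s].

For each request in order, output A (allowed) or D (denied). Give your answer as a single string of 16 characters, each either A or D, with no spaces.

Simulating step by step:
  req#1 t=0s: ALLOW
  req#2 t=0s: ALLOW
  req#3 t=0s: ALLOW
  req#4 t=0s: ALLOW
  req#5 t=0s: ALLOW
  req#6 t=0s: ALLOW
  req#7 t=0s: ALLOW
  req#8 t=0s: ALLOW
  req#9 t=0s: DENY
  req#10 t=0s: DENY
  req#11 t=0s: DENY
  req#12 t=0s: DENY
  req#13 t=0s: DENY
  req#14 t=0s: DENY
  req#15 t=0s: DENY
  req#16 t=0s: DENY

Answer: AAAAAAAADDDDDDDD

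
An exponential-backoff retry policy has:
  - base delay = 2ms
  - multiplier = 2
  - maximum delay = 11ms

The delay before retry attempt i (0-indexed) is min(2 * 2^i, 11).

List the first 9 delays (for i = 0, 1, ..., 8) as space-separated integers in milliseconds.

Computing each delay:
  i=0: min(2*2^0, 11) = 2
  i=1: min(2*2^1, 11) = 4
  i=2: min(2*2^2, 11) = 8
  i=3: min(2*2^3, 11) = 11
  i=4: min(2*2^4, 11) = 11
  i=5: min(2*2^5, 11) = 11
  i=6: min(2*2^6, 11) = 11
  i=7: min(2*2^7, 11) = 11
  i=8: min(2*2^8, 11) = 11

Answer: 2 4 8 11 11 11 11 11 11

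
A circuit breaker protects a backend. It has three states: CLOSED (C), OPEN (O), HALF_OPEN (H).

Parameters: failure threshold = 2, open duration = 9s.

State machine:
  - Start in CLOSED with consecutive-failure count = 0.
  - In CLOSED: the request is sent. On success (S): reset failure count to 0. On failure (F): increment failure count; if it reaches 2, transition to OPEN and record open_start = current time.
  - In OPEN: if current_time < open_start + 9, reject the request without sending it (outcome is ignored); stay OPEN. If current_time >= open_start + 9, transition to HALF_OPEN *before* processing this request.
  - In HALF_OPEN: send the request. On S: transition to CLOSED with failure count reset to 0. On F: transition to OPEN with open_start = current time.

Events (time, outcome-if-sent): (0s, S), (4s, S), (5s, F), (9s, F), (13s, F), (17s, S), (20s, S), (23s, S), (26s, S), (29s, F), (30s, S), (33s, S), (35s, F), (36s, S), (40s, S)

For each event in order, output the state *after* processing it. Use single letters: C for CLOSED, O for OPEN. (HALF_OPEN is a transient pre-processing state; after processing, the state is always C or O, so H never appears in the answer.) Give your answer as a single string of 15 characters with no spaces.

State after each event:
  event#1 t=0s outcome=S: state=CLOSED
  event#2 t=4s outcome=S: state=CLOSED
  event#3 t=5s outcome=F: state=CLOSED
  event#4 t=9s outcome=F: state=OPEN
  event#5 t=13s outcome=F: state=OPEN
  event#6 t=17s outcome=S: state=OPEN
  event#7 t=20s outcome=S: state=CLOSED
  event#8 t=23s outcome=S: state=CLOSED
  event#9 t=26s outcome=S: state=CLOSED
  event#10 t=29s outcome=F: state=CLOSED
  event#11 t=30s outcome=S: state=CLOSED
  event#12 t=33s outcome=S: state=CLOSED
  event#13 t=35s outcome=F: state=CLOSED
  event#14 t=36s outcome=S: state=CLOSED
  event#15 t=40s outcome=S: state=CLOSED

Answer: CCCOOOCCCCCCCCC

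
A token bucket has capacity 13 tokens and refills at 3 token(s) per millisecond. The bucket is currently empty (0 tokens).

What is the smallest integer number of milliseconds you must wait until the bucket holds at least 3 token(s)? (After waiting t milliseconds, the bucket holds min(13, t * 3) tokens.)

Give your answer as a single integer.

Answer: 1

Derivation:
Need t * 3 >= 3, so t >= 3/3.
Smallest integer t = ceil(3/3) = 1.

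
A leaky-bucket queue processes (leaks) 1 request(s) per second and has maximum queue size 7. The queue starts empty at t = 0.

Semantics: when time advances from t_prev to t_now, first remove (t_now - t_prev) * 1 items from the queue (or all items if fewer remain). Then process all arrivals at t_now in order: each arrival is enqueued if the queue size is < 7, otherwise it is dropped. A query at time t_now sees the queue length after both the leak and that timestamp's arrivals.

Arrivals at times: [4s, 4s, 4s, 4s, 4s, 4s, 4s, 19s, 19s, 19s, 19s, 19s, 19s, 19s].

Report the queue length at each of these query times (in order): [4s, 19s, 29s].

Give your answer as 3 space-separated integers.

Answer: 7 7 0

Derivation:
Queue lengths at query times:
  query t=4s: backlog = 7
  query t=19s: backlog = 7
  query t=29s: backlog = 0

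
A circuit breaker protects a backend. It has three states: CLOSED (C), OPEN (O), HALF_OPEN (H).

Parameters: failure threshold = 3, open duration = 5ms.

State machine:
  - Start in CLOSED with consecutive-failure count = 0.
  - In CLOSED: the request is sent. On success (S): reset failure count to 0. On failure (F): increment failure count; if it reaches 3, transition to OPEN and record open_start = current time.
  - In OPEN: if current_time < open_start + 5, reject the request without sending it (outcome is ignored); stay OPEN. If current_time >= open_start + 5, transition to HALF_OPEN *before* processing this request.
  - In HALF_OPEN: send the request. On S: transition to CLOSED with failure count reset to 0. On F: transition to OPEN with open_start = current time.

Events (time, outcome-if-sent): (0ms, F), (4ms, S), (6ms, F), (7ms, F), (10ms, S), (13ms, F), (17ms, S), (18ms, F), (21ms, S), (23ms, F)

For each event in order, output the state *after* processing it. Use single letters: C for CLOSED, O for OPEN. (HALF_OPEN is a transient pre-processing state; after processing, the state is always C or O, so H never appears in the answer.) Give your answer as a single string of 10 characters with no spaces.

Answer: CCCCCCCCCC

Derivation:
State after each event:
  event#1 t=0ms outcome=F: state=CLOSED
  event#2 t=4ms outcome=S: state=CLOSED
  event#3 t=6ms outcome=F: state=CLOSED
  event#4 t=7ms outcome=F: state=CLOSED
  event#5 t=10ms outcome=S: state=CLOSED
  event#6 t=13ms outcome=F: state=CLOSED
  event#7 t=17ms outcome=S: state=CLOSED
  event#8 t=18ms outcome=F: state=CLOSED
  event#9 t=21ms outcome=S: state=CLOSED
  event#10 t=23ms outcome=F: state=CLOSED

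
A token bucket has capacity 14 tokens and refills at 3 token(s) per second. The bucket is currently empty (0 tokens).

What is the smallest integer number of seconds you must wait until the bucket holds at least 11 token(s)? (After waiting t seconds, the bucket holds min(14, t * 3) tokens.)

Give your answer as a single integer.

Answer: 4

Derivation:
Need t * 3 >= 11, so t >= 11/3.
Smallest integer t = ceil(11/3) = 4.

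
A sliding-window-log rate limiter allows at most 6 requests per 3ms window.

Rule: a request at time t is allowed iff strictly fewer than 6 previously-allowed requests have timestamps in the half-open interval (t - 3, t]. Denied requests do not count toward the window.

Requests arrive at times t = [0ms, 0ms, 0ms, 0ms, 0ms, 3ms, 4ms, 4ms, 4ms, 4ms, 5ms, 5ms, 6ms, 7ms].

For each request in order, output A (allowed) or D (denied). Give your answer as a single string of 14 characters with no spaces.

Tracking allowed requests in the window:
  req#1 t=0ms: ALLOW
  req#2 t=0ms: ALLOW
  req#3 t=0ms: ALLOW
  req#4 t=0ms: ALLOW
  req#5 t=0ms: ALLOW
  req#6 t=3ms: ALLOW
  req#7 t=4ms: ALLOW
  req#8 t=4ms: ALLOW
  req#9 t=4ms: ALLOW
  req#10 t=4ms: ALLOW
  req#11 t=5ms: ALLOW
  req#12 t=5ms: DENY
  req#13 t=6ms: ALLOW
  req#14 t=7ms: ALLOW

Answer: AAAAAAAAAAADAA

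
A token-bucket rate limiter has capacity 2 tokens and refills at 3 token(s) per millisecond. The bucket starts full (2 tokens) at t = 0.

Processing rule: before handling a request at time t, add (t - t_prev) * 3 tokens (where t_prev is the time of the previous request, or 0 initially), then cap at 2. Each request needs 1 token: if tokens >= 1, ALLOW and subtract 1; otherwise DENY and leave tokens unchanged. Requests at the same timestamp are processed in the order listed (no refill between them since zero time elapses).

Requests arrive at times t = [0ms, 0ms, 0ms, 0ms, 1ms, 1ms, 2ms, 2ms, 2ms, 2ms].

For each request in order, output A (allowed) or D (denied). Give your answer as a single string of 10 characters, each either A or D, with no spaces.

Answer: AADDAAAADD

Derivation:
Simulating step by step:
  req#1 t=0ms: ALLOW
  req#2 t=0ms: ALLOW
  req#3 t=0ms: DENY
  req#4 t=0ms: DENY
  req#5 t=1ms: ALLOW
  req#6 t=1ms: ALLOW
  req#7 t=2ms: ALLOW
  req#8 t=2ms: ALLOW
  req#9 t=2ms: DENY
  req#10 t=2ms: DENY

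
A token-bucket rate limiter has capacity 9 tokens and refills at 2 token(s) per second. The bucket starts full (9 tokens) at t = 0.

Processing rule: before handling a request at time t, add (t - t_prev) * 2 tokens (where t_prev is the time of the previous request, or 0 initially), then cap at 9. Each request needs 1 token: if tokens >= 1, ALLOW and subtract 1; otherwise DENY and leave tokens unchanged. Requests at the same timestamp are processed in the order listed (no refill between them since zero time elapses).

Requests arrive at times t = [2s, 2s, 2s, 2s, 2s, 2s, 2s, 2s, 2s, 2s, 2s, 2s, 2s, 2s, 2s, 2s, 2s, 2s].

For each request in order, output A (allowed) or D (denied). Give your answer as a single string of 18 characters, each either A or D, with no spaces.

Simulating step by step:
  req#1 t=2s: ALLOW
  req#2 t=2s: ALLOW
  req#3 t=2s: ALLOW
  req#4 t=2s: ALLOW
  req#5 t=2s: ALLOW
  req#6 t=2s: ALLOW
  req#7 t=2s: ALLOW
  req#8 t=2s: ALLOW
  req#9 t=2s: ALLOW
  req#10 t=2s: DENY
  req#11 t=2s: DENY
  req#12 t=2s: DENY
  req#13 t=2s: DENY
  req#14 t=2s: DENY
  req#15 t=2s: DENY
  req#16 t=2s: DENY
  req#17 t=2s: DENY
  req#18 t=2s: DENY

Answer: AAAAAAAAADDDDDDDDD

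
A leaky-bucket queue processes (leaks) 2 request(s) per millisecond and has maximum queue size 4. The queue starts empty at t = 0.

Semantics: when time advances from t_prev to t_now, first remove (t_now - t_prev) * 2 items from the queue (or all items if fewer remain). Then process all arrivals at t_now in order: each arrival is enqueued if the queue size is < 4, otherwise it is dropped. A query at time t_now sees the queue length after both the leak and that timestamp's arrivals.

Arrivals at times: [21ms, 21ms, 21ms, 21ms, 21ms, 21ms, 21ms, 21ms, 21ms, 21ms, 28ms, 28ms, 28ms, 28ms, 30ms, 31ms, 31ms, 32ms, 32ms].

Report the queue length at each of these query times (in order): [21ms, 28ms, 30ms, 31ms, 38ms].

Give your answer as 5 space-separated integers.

Queue lengths at query times:
  query t=21ms: backlog = 4
  query t=28ms: backlog = 4
  query t=30ms: backlog = 1
  query t=31ms: backlog = 2
  query t=38ms: backlog = 0

Answer: 4 4 1 2 0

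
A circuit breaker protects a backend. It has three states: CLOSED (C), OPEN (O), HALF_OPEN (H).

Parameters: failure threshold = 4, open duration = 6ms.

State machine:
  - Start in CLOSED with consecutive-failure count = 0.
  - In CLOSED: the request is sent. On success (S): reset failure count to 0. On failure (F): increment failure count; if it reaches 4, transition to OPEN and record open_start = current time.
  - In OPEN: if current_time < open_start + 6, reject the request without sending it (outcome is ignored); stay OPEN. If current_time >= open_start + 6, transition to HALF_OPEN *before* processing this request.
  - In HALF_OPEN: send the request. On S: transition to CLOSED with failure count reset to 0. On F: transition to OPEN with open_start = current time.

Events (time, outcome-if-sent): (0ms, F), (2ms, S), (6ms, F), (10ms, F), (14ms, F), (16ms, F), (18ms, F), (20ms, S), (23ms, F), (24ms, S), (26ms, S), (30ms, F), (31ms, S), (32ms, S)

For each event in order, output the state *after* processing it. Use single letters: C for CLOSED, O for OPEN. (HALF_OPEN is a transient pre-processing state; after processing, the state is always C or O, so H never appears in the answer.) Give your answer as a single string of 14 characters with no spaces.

Answer: CCCCCOOOOOOOOO

Derivation:
State after each event:
  event#1 t=0ms outcome=F: state=CLOSED
  event#2 t=2ms outcome=S: state=CLOSED
  event#3 t=6ms outcome=F: state=CLOSED
  event#4 t=10ms outcome=F: state=CLOSED
  event#5 t=14ms outcome=F: state=CLOSED
  event#6 t=16ms outcome=F: state=OPEN
  event#7 t=18ms outcome=F: state=OPEN
  event#8 t=20ms outcome=S: state=OPEN
  event#9 t=23ms outcome=F: state=OPEN
  event#10 t=24ms outcome=S: state=OPEN
  event#11 t=26ms outcome=S: state=OPEN
  event#12 t=30ms outcome=F: state=OPEN
  event#13 t=31ms outcome=S: state=OPEN
  event#14 t=32ms outcome=S: state=OPEN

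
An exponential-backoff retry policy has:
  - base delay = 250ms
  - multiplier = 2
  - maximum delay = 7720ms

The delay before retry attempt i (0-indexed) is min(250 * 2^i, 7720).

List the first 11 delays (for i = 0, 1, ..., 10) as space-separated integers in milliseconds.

Answer: 250 500 1000 2000 4000 7720 7720 7720 7720 7720 7720

Derivation:
Computing each delay:
  i=0: min(250*2^0, 7720) = 250
  i=1: min(250*2^1, 7720) = 500
  i=2: min(250*2^2, 7720) = 1000
  i=3: min(250*2^3, 7720) = 2000
  i=4: min(250*2^4, 7720) = 4000
  i=5: min(250*2^5, 7720) = 7720
  i=6: min(250*2^6, 7720) = 7720
  i=7: min(250*2^7, 7720) = 7720
  i=8: min(250*2^8, 7720) = 7720
  i=9: min(250*2^9, 7720) = 7720
  i=10: min(250*2^10, 7720) = 7720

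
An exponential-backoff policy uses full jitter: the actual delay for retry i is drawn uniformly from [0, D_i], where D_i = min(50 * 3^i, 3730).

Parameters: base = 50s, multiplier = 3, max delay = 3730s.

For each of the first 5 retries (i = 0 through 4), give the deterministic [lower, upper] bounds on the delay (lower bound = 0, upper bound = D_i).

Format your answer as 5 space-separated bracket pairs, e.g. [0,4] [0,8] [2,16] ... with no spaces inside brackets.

Answer: [0,50] [0,150] [0,450] [0,1350] [0,3730]

Derivation:
Computing bounds per retry:
  i=0: D_i=min(50*3^0,3730)=50, bounds=[0,50]
  i=1: D_i=min(50*3^1,3730)=150, bounds=[0,150]
  i=2: D_i=min(50*3^2,3730)=450, bounds=[0,450]
  i=3: D_i=min(50*3^3,3730)=1350, bounds=[0,1350]
  i=4: D_i=min(50*3^4,3730)=3730, bounds=[0,3730]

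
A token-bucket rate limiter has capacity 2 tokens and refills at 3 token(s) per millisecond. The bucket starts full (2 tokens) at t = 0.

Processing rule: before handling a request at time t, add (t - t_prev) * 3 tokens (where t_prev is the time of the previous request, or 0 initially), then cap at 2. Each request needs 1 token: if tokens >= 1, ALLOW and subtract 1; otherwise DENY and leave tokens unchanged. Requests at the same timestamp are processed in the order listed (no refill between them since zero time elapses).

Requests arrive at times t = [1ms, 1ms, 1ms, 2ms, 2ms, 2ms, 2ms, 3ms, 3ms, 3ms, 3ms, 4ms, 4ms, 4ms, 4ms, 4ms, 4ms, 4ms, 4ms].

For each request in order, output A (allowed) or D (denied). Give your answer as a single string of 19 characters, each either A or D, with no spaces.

Answer: AADAADDAADDAADDDDDD

Derivation:
Simulating step by step:
  req#1 t=1ms: ALLOW
  req#2 t=1ms: ALLOW
  req#3 t=1ms: DENY
  req#4 t=2ms: ALLOW
  req#5 t=2ms: ALLOW
  req#6 t=2ms: DENY
  req#7 t=2ms: DENY
  req#8 t=3ms: ALLOW
  req#9 t=3ms: ALLOW
  req#10 t=3ms: DENY
  req#11 t=3ms: DENY
  req#12 t=4ms: ALLOW
  req#13 t=4ms: ALLOW
  req#14 t=4ms: DENY
  req#15 t=4ms: DENY
  req#16 t=4ms: DENY
  req#17 t=4ms: DENY
  req#18 t=4ms: DENY
  req#19 t=4ms: DENY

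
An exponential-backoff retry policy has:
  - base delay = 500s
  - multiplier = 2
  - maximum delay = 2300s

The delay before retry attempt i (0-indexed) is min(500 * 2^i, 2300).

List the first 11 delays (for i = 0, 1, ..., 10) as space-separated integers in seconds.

Answer: 500 1000 2000 2300 2300 2300 2300 2300 2300 2300 2300

Derivation:
Computing each delay:
  i=0: min(500*2^0, 2300) = 500
  i=1: min(500*2^1, 2300) = 1000
  i=2: min(500*2^2, 2300) = 2000
  i=3: min(500*2^3, 2300) = 2300
  i=4: min(500*2^4, 2300) = 2300
  i=5: min(500*2^5, 2300) = 2300
  i=6: min(500*2^6, 2300) = 2300
  i=7: min(500*2^7, 2300) = 2300
  i=8: min(500*2^8, 2300) = 2300
  i=9: min(500*2^9, 2300) = 2300
  i=10: min(500*2^10, 2300) = 2300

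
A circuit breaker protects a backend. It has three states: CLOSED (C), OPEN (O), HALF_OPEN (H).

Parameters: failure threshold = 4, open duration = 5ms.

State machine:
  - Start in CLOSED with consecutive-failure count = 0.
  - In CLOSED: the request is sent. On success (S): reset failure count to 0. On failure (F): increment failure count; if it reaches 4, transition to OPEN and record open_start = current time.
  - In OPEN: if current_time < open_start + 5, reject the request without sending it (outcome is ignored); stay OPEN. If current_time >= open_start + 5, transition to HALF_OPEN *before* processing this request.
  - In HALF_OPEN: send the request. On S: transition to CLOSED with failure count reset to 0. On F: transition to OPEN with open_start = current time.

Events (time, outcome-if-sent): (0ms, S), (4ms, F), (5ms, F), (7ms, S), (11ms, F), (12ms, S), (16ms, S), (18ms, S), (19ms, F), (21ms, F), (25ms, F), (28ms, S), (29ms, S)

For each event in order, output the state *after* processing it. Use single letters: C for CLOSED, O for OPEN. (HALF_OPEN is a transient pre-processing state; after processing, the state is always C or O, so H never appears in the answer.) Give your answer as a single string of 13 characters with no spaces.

State after each event:
  event#1 t=0ms outcome=S: state=CLOSED
  event#2 t=4ms outcome=F: state=CLOSED
  event#3 t=5ms outcome=F: state=CLOSED
  event#4 t=7ms outcome=S: state=CLOSED
  event#5 t=11ms outcome=F: state=CLOSED
  event#6 t=12ms outcome=S: state=CLOSED
  event#7 t=16ms outcome=S: state=CLOSED
  event#8 t=18ms outcome=S: state=CLOSED
  event#9 t=19ms outcome=F: state=CLOSED
  event#10 t=21ms outcome=F: state=CLOSED
  event#11 t=25ms outcome=F: state=CLOSED
  event#12 t=28ms outcome=S: state=CLOSED
  event#13 t=29ms outcome=S: state=CLOSED

Answer: CCCCCCCCCCCCC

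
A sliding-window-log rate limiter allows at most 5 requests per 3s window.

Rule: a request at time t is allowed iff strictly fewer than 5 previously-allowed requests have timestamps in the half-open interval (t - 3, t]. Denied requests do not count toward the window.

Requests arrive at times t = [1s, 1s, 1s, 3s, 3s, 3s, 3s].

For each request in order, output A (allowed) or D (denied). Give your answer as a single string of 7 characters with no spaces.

Answer: AAAAADD

Derivation:
Tracking allowed requests in the window:
  req#1 t=1s: ALLOW
  req#2 t=1s: ALLOW
  req#3 t=1s: ALLOW
  req#4 t=3s: ALLOW
  req#5 t=3s: ALLOW
  req#6 t=3s: DENY
  req#7 t=3s: DENY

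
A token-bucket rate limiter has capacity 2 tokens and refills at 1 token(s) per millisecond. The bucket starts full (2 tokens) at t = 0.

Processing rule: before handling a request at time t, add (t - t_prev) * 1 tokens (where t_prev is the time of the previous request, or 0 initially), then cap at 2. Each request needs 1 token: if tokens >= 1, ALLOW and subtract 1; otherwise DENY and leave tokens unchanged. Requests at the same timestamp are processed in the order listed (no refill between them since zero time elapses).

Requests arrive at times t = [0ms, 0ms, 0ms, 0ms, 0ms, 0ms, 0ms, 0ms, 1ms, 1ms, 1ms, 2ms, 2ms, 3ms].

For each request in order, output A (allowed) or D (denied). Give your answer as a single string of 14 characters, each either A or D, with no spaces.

Answer: AADDDDDDADDADA

Derivation:
Simulating step by step:
  req#1 t=0ms: ALLOW
  req#2 t=0ms: ALLOW
  req#3 t=0ms: DENY
  req#4 t=0ms: DENY
  req#5 t=0ms: DENY
  req#6 t=0ms: DENY
  req#7 t=0ms: DENY
  req#8 t=0ms: DENY
  req#9 t=1ms: ALLOW
  req#10 t=1ms: DENY
  req#11 t=1ms: DENY
  req#12 t=2ms: ALLOW
  req#13 t=2ms: DENY
  req#14 t=3ms: ALLOW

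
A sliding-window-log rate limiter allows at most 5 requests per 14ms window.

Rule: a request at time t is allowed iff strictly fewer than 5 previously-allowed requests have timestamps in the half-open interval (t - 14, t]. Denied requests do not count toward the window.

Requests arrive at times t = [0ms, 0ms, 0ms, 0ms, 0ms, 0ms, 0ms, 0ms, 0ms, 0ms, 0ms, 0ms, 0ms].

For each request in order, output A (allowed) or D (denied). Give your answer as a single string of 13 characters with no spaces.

Tracking allowed requests in the window:
  req#1 t=0ms: ALLOW
  req#2 t=0ms: ALLOW
  req#3 t=0ms: ALLOW
  req#4 t=0ms: ALLOW
  req#5 t=0ms: ALLOW
  req#6 t=0ms: DENY
  req#7 t=0ms: DENY
  req#8 t=0ms: DENY
  req#9 t=0ms: DENY
  req#10 t=0ms: DENY
  req#11 t=0ms: DENY
  req#12 t=0ms: DENY
  req#13 t=0ms: DENY

Answer: AAAAADDDDDDDD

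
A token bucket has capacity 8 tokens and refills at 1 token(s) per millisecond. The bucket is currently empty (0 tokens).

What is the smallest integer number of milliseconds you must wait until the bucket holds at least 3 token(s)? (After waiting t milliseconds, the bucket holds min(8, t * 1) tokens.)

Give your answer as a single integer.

Answer: 3

Derivation:
Need t * 1 >= 3, so t >= 3/1.
Smallest integer t = ceil(3/1) = 3.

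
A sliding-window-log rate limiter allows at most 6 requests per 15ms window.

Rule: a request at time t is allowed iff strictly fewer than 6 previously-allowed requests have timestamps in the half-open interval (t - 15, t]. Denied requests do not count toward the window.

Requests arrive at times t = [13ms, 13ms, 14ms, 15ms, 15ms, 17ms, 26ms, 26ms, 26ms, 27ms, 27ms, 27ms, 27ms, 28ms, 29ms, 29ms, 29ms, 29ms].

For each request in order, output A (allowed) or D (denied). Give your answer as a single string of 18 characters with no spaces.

Answer: AAAAAADDDDDDDAAADD

Derivation:
Tracking allowed requests in the window:
  req#1 t=13ms: ALLOW
  req#2 t=13ms: ALLOW
  req#3 t=14ms: ALLOW
  req#4 t=15ms: ALLOW
  req#5 t=15ms: ALLOW
  req#6 t=17ms: ALLOW
  req#7 t=26ms: DENY
  req#8 t=26ms: DENY
  req#9 t=26ms: DENY
  req#10 t=27ms: DENY
  req#11 t=27ms: DENY
  req#12 t=27ms: DENY
  req#13 t=27ms: DENY
  req#14 t=28ms: ALLOW
  req#15 t=29ms: ALLOW
  req#16 t=29ms: ALLOW
  req#17 t=29ms: DENY
  req#18 t=29ms: DENY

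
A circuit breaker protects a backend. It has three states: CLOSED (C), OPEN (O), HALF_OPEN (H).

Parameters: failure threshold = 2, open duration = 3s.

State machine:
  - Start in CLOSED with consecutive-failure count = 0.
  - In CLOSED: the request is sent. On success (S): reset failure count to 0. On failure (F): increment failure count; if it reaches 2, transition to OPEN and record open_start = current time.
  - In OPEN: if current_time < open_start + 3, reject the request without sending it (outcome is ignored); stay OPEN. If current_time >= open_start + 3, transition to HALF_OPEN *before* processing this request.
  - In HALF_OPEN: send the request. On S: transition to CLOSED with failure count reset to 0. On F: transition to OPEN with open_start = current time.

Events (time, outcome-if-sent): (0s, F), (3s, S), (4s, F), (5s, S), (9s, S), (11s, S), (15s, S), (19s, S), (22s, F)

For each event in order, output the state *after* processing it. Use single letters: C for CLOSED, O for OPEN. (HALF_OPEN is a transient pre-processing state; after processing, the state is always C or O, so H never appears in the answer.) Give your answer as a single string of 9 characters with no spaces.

State after each event:
  event#1 t=0s outcome=F: state=CLOSED
  event#2 t=3s outcome=S: state=CLOSED
  event#3 t=4s outcome=F: state=CLOSED
  event#4 t=5s outcome=S: state=CLOSED
  event#5 t=9s outcome=S: state=CLOSED
  event#6 t=11s outcome=S: state=CLOSED
  event#7 t=15s outcome=S: state=CLOSED
  event#8 t=19s outcome=S: state=CLOSED
  event#9 t=22s outcome=F: state=CLOSED

Answer: CCCCCCCCC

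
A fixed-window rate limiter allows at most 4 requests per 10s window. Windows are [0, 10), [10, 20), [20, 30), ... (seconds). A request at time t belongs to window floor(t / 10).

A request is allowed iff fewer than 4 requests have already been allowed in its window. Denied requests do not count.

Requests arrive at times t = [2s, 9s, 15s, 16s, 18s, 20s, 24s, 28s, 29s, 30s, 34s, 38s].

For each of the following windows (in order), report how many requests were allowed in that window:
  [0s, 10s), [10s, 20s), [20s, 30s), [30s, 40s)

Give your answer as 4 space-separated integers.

Processing requests:
  req#1 t=2s (window 0): ALLOW
  req#2 t=9s (window 0): ALLOW
  req#3 t=15s (window 1): ALLOW
  req#4 t=16s (window 1): ALLOW
  req#5 t=18s (window 1): ALLOW
  req#6 t=20s (window 2): ALLOW
  req#7 t=24s (window 2): ALLOW
  req#8 t=28s (window 2): ALLOW
  req#9 t=29s (window 2): ALLOW
  req#10 t=30s (window 3): ALLOW
  req#11 t=34s (window 3): ALLOW
  req#12 t=38s (window 3): ALLOW

Allowed counts by window: 2 3 4 3

Answer: 2 3 4 3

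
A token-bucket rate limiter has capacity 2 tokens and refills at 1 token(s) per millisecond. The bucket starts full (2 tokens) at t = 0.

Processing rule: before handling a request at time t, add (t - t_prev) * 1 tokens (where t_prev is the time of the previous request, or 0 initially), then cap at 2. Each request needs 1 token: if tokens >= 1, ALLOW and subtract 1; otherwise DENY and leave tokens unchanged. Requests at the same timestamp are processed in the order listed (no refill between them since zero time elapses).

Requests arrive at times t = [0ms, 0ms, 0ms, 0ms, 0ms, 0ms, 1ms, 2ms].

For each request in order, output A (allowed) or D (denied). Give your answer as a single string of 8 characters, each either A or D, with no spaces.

Simulating step by step:
  req#1 t=0ms: ALLOW
  req#2 t=0ms: ALLOW
  req#3 t=0ms: DENY
  req#4 t=0ms: DENY
  req#5 t=0ms: DENY
  req#6 t=0ms: DENY
  req#7 t=1ms: ALLOW
  req#8 t=2ms: ALLOW

Answer: AADDDDAA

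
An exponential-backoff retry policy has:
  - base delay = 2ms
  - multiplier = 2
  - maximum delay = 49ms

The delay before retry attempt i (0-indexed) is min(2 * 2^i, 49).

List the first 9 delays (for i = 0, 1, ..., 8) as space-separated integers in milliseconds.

Answer: 2 4 8 16 32 49 49 49 49

Derivation:
Computing each delay:
  i=0: min(2*2^0, 49) = 2
  i=1: min(2*2^1, 49) = 4
  i=2: min(2*2^2, 49) = 8
  i=3: min(2*2^3, 49) = 16
  i=4: min(2*2^4, 49) = 32
  i=5: min(2*2^5, 49) = 49
  i=6: min(2*2^6, 49) = 49
  i=7: min(2*2^7, 49) = 49
  i=8: min(2*2^8, 49) = 49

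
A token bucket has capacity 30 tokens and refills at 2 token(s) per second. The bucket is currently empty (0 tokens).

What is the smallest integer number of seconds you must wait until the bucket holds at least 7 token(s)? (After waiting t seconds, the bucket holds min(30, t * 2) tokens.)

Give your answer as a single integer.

Answer: 4

Derivation:
Need t * 2 >= 7, so t >= 7/2.
Smallest integer t = ceil(7/2) = 4.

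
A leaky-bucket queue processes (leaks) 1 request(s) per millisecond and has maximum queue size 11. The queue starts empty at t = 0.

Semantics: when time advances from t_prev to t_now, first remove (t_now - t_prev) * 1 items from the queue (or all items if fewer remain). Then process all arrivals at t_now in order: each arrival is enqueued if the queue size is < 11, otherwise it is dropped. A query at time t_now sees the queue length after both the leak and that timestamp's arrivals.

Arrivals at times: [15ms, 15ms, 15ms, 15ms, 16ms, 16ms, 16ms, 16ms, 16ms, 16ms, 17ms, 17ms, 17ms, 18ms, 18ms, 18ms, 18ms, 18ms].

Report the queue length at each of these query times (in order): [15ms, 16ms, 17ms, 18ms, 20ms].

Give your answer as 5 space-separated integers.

Answer: 4 9 11 11 9

Derivation:
Queue lengths at query times:
  query t=15ms: backlog = 4
  query t=16ms: backlog = 9
  query t=17ms: backlog = 11
  query t=18ms: backlog = 11
  query t=20ms: backlog = 9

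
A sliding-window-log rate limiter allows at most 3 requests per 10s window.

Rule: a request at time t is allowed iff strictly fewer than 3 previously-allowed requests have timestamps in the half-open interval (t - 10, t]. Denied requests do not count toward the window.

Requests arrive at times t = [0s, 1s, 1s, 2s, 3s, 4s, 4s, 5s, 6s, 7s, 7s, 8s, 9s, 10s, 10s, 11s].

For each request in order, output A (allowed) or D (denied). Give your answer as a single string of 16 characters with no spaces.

Tracking allowed requests in the window:
  req#1 t=0s: ALLOW
  req#2 t=1s: ALLOW
  req#3 t=1s: ALLOW
  req#4 t=2s: DENY
  req#5 t=3s: DENY
  req#6 t=4s: DENY
  req#7 t=4s: DENY
  req#8 t=5s: DENY
  req#9 t=6s: DENY
  req#10 t=7s: DENY
  req#11 t=7s: DENY
  req#12 t=8s: DENY
  req#13 t=9s: DENY
  req#14 t=10s: ALLOW
  req#15 t=10s: DENY
  req#16 t=11s: ALLOW

Answer: AAADDDDDDDDDDADA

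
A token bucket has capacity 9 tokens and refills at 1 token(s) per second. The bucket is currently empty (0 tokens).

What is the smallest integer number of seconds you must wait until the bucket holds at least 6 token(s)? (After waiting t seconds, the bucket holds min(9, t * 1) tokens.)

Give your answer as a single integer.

Need t * 1 >= 6, so t >= 6/1.
Smallest integer t = ceil(6/1) = 6.

Answer: 6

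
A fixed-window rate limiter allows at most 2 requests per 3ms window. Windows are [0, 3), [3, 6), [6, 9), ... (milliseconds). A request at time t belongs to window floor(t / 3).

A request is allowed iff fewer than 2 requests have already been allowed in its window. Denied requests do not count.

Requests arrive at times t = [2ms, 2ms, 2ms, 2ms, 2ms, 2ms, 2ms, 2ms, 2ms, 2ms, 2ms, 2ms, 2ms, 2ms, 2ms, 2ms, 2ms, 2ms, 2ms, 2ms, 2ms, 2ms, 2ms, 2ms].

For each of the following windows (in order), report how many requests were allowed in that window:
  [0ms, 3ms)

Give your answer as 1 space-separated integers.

Answer: 2

Derivation:
Processing requests:
  req#1 t=2ms (window 0): ALLOW
  req#2 t=2ms (window 0): ALLOW
  req#3 t=2ms (window 0): DENY
  req#4 t=2ms (window 0): DENY
  req#5 t=2ms (window 0): DENY
  req#6 t=2ms (window 0): DENY
  req#7 t=2ms (window 0): DENY
  req#8 t=2ms (window 0): DENY
  req#9 t=2ms (window 0): DENY
  req#10 t=2ms (window 0): DENY
  req#11 t=2ms (window 0): DENY
  req#12 t=2ms (window 0): DENY
  req#13 t=2ms (window 0): DENY
  req#14 t=2ms (window 0): DENY
  req#15 t=2ms (window 0): DENY
  req#16 t=2ms (window 0): DENY
  req#17 t=2ms (window 0): DENY
  req#18 t=2ms (window 0): DENY
  req#19 t=2ms (window 0): DENY
  req#20 t=2ms (window 0): DENY
  req#21 t=2ms (window 0): DENY
  req#22 t=2ms (window 0): DENY
  req#23 t=2ms (window 0): DENY
  req#24 t=2ms (window 0): DENY

Allowed counts by window: 2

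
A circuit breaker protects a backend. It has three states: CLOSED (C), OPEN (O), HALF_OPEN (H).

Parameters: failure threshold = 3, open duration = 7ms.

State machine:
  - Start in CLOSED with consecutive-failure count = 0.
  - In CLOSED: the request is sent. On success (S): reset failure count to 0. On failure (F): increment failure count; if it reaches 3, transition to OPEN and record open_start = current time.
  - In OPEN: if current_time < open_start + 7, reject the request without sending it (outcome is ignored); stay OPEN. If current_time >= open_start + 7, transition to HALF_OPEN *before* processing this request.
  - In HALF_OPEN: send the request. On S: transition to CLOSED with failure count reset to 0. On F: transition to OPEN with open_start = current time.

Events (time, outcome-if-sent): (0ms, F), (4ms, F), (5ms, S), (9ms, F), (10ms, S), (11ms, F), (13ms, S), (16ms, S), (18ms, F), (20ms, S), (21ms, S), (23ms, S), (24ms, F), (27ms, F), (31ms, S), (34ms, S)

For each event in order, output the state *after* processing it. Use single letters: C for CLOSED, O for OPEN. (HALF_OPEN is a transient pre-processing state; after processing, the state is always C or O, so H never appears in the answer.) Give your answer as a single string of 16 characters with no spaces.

Answer: CCCCCCCCCCCCCCCC

Derivation:
State after each event:
  event#1 t=0ms outcome=F: state=CLOSED
  event#2 t=4ms outcome=F: state=CLOSED
  event#3 t=5ms outcome=S: state=CLOSED
  event#4 t=9ms outcome=F: state=CLOSED
  event#5 t=10ms outcome=S: state=CLOSED
  event#6 t=11ms outcome=F: state=CLOSED
  event#7 t=13ms outcome=S: state=CLOSED
  event#8 t=16ms outcome=S: state=CLOSED
  event#9 t=18ms outcome=F: state=CLOSED
  event#10 t=20ms outcome=S: state=CLOSED
  event#11 t=21ms outcome=S: state=CLOSED
  event#12 t=23ms outcome=S: state=CLOSED
  event#13 t=24ms outcome=F: state=CLOSED
  event#14 t=27ms outcome=F: state=CLOSED
  event#15 t=31ms outcome=S: state=CLOSED
  event#16 t=34ms outcome=S: state=CLOSED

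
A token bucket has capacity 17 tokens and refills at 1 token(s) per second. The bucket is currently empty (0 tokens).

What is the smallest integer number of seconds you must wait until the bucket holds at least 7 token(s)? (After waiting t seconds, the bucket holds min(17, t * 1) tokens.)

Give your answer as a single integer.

Need t * 1 >= 7, so t >= 7/1.
Smallest integer t = ceil(7/1) = 7.

Answer: 7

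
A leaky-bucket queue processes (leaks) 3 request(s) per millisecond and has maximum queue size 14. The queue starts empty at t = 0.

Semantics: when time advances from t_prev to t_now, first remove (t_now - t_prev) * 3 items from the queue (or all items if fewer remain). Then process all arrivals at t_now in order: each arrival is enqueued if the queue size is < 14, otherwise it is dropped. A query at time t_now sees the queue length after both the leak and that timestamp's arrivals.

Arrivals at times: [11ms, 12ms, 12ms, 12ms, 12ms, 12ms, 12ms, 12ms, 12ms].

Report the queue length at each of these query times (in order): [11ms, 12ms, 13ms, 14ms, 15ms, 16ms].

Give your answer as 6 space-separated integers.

Queue lengths at query times:
  query t=11ms: backlog = 1
  query t=12ms: backlog = 8
  query t=13ms: backlog = 5
  query t=14ms: backlog = 2
  query t=15ms: backlog = 0
  query t=16ms: backlog = 0

Answer: 1 8 5 2 0 0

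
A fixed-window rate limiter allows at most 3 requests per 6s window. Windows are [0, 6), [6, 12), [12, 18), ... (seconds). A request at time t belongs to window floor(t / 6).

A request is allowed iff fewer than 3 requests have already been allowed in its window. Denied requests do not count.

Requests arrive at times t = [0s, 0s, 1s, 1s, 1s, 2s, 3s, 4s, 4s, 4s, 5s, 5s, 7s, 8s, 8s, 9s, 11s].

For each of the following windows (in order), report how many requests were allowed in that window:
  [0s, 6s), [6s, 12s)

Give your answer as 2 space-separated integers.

Processing requests:
  req#1 t=0s (window 0): ALLOW
  req#2 t=0s (window 0): ALLOW
  req#3 t=1s (window 0): ALLOW
  req#4 t=1s (window 0): DENY
  req#5 t=1s (window 0): DENY
  req#6 t=2s (window 0): DENY
  req#7 t=3s (window 0): DENY
  req#8 t=4s (window 0): DENY
  req#9 t=4s (window 0): DENY
  req#10 t=4s (window 0): DENY
  req#11 t=5s (window 0): DENY
  req#12 t=5s (window 0): DENY
  req#13 t=7s (window 1): ALLOW
  req#14 t=8s (window 1): ALLOW
  req#15 t=8s (window 1): ALLOW
  req#16 t=9s (window 1): DENY
  req#17 t=11s (window 1): DENY

Allowed counts by window: 3 3

Answer: 3 3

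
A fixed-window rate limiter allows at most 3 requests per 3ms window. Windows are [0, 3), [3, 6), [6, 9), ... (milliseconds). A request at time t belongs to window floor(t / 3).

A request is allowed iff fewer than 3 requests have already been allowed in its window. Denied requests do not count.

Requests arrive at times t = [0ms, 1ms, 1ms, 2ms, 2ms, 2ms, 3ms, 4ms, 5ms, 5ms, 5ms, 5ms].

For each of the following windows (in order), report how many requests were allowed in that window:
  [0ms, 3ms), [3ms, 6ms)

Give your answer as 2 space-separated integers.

Answer: 3 3

Derivation:
Processing requests:
  req#1 t=0ms (window 0): ALLOW
  req#2 t=1ms (window 0): ALLOW
  req#3 t=1ms (window 0): ALLOW
  req#4 t=2ms (window 0): DENY
  req#5 t=2ms (window 0): DENY
  req#6 t=2ms (window 0): DENY
  req#7 t=3ms (window 1): ALLOW
  req#8 t=4ms (window 1): ALLOW
  req#9 t=5ms (window 1): ALLOW
  req#10 t=5ms (window 1): DENY
  req#11 t=5ms (window 1): DENY
  req#12 t=5ms (window 1): DENY

Allowed counts by window: 3 3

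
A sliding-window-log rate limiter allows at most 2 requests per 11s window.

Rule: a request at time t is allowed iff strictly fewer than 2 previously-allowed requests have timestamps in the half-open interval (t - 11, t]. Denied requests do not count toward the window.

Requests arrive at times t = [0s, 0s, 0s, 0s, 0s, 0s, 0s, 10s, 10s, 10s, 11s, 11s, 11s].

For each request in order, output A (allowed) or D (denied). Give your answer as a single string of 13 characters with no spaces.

Tracking allowed requests in the window:
  req#1 t=0s: ALLOW
  req#2 t=0s: ALLOW
  req#3 t=0s: DENY
  req#4 t=0s: DENY
  req#5 t=0s: DENY
  req#6 t=0s: DENY
  req#7 t=0s: DENY
  req#8 t=10s: DENY
  req#9 t=10s: DENY
  req#10 t=10s: DENY
  req#11 t=11s: ALLOW
  req#12 t=11s: ALLOW
  req#13 t=11s: DENY

Answer: AADDDDDDDDAAD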